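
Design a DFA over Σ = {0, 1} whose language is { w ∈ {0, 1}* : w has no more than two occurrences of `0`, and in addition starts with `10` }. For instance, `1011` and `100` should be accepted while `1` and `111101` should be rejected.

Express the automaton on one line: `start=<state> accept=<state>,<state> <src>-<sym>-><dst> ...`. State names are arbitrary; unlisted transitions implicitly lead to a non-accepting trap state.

start=q0 accept=q3,q4 q0-0->q1 q0-1->q2 q1-0->q1 q1-1->q1 q2-0->q3 q2-1->q1 q3-0->q4 q3-1->q3 q4-0->q1 q4-1->q4

Handle the two conditions separately and then intersect. The first has 4 states tracking the count of `0`s, saturating at 3; the second has 4 states tracking whether the input so far still matches the prefix `10`. A product state is a pair (one from each), accepting exactly when both do. After merging equivalent states the machine shrinks.
A 5-state machine:
        0   1  
>  q0   q1  q2 
   q1   q1  q1 
   q2   q3  q1 
 * q3   q4  q3 
 * q4   q1  q4 
(> = start, * = accepting)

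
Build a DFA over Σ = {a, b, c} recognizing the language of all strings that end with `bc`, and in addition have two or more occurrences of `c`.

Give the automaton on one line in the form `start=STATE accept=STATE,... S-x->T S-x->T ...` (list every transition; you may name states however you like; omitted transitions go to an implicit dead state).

start=S0 accept=S3 S0-a->S0 S0-b->S0 S0-c->S1 S1-a->S1 S1-b->S2 S1-c->S1 S2-a->S1 S2-b->S2 S2-c->S3 S3-a->S1 S3-b->S2 S3-c->S1

Run two small machines in parallel and take their product. One (3 states) tracks how much of the suffix `bc` has currently been matched; the other (4 states) tracks the count of `c`s, saturating at 3. Each combined state is a pair, one component from each; accept when both components accept. Equivalent product states are then merged.
        a   b   c  
>  S0   S0  S0  S1 
   S1   S1  S2  S1 
   S2   S1  S2  S3 
 * S3   S1  S2  S1 
(> = start, * = accepting)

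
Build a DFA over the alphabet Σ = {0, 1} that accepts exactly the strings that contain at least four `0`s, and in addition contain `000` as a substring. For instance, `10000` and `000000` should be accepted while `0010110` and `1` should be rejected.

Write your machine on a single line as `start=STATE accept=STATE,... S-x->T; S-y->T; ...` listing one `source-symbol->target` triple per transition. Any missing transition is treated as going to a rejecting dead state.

start=q0; accept=q6; q0-0->q1; q0-1->q0; q1-0->q2; q1-1->q3; q2-0->q4; q2-1->q3; q3-0->q5; q3-1->q3; q4-0->q6; q4-1->q4; q5-0->q7; q5-1->q3; q6-0->q6; q6-1->q6; q7-0->q6; q7-1->q3

Run two small machines in parallel and take their product. One (6 states) tracks the count of `0`s, saturating at 5; the other (4 states) tracks whether and how much of `000` has been seen. Each combined state is a pair, one component from each; accept when both components accept. Minimizing collapses redundant product states.
With 8 states:
        0   1  
>  q0   q1  q0 
   q1   q2  q3 
   q2   q4  q3 
   q3   q5  q3 
   q4   q6  q4 
   q5   q7  q3 
 * q6   q6  q6 
   q7   q6  q3 
(> = start, * = accepting)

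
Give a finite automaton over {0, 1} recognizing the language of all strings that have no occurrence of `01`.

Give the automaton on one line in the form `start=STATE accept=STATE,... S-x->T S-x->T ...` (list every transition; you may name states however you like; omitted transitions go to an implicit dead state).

Track partial matches of the forbidden pattern `01`. State C is a dead state reached once `01` has occurred; every other state accepts. A means no part of `01` is currently matched.
       0  1 
>* A   B  A 
 * B   B  C 
   C   C  C 
(> = start, * = accepting)

start=A accept=A,B A-0->B A-1->A B-0->B B-1->C C-0->C C-1->C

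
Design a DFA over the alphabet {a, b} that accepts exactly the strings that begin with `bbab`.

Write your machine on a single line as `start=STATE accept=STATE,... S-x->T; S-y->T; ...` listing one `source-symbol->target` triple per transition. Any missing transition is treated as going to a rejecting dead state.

Check the first 4 symbols one by one: s0 through s3 record how many have matched `bbab` so far; any wrong symbol goes to the dead state s5. After all 4 match we enter the accepting sink s4.
With 6 states:
        a   b  
>  s0   s5  s1 
   s1   s5  s2 
   s2   s3  s5 
   s3   s5  s4 
 * s4   s4  s4 
   s5   s5  s5 
(> = start, * = accepting)

start=s0; accept=s4; s0-a->s5; s0-b->s1; s1-a->s5; s1-b->s2; s2-a->s3; s2-b->s5; s3-a->s5; s3-b->s4; s4-a->s4; s4-b->s4; s5-a->s5; s5-b->s5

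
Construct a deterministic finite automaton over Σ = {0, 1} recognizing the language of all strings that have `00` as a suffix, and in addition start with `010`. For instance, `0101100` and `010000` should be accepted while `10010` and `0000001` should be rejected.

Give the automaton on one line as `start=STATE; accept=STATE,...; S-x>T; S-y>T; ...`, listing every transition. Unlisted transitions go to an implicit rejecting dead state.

start=q0; accept=q5; q0-0>q1; q0-1>q2; q1-0>q2; q1-1>q3; q2-0>q2; q2-1>q2; q3-0>q4; q3-1>q2; q4-0>q5; q4-1>q6; q5-0>q5; q5-1>q6; q6-0>q4; q6-1>q6

Handle the two conditions separately and then intersect. One (3 states) tracks how much of the suffix `00` has currently been matched; the other (5 states) tracks whether the input so far still matches the prefix `010`. Each combined state is a pair, one component from each; accept when both components accept. Equivalent product states are then merged.
        0   1  
>  q0   q1  q2 
   q1   q2  q3 
   q2   q2  q2 
   q3   q4  q2 
   q4   q5  q6 
 * q5   q5  q6 
   q6   q4  q6 
(> = start, * = accepting)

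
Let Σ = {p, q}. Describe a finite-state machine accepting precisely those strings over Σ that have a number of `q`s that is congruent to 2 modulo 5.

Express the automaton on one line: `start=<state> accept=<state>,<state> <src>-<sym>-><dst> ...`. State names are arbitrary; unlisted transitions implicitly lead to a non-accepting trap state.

Keep the running count of `q`s modulo 5: each `q` advances along the cycle A → B → C → D → E → A while other symbols loop. Accept at C.
       p  q 
>  A   A  B 
   B   B  C 
 * C   C  D 
   D   D  E 
   E   E  A 
(> = start, * = accepting)

start=A accept=C A-p->A A-q->B B-p->B B-q->C C-p->C C-q->D D-p->D D-q->E E-p->E E-q->A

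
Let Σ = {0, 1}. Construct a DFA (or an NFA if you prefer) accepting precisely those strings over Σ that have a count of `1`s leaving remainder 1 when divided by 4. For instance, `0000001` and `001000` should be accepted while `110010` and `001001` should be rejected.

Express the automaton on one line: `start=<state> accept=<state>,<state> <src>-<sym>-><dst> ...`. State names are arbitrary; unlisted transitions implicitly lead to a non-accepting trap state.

Keep the running count of `1`s modulo 4: each `1` advances along the cycle S0 → S1 → S2 → S3 → S0 while other symbols loop. Accept at S1.
        0   1  
>  S0   S0  S1 
 * S1   S1  S2 
   S2   S2  S3 
   S3   S3  S0 
(> = start, * = accepting)

start=S0 accept=S1 S0-0->S0 S0-1->S1 S1-0->S1 S1-1->S2 S2-0->S2 S2-1->S3 S3-0->S3 S3-1->S0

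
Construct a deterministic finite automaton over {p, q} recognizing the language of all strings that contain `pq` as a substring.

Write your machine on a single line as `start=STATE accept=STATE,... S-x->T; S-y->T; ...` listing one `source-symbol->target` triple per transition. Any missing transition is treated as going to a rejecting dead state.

States S0..S1 record the length of the longest prefix of `pq` that matches the current input suffix. Reaching S2 means `pq` has been seen, and we stay there forever. Accept from S2.
3 states suffice.
        p   q  
>  S0   S1  S0 
   S1   S1  S2 
 * S2   S2  S2 
(> = start, * = accepting)

start=S0; accept=S2; S0-p->S1; S0-q->S0; S1-p->S1; S1-q->S2; S2-p->S2; S2-q->S2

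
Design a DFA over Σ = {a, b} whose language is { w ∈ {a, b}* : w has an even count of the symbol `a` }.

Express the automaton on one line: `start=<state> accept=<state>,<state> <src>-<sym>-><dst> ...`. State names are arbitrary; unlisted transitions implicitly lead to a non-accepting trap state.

start=q0 accept=q0 q0-a->q1 q0-b->q0 q1-a->q0 q1-b->q1

The only thing that matters is how many `a`s have appeared, reduced mod 2. Use one state per residue: q0 for 0, …, q1 for 1. Reading `a` moves to the next residue; anything else stays put. q0 is accepting.
        a   b  
>* q0   q1  q0 
   q1   q0  q1 
(> = start, * = accepting)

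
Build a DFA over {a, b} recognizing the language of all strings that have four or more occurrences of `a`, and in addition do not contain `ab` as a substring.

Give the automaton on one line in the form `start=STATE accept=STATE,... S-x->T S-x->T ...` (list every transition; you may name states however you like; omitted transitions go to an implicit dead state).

Build one automaton per condition and run them in lockstep. The first has 6 states tracking the count of `a`s, saturating at 5; the second has 3 states tracking partial matches of the forbidden pattern `ab`. A product state is a pair (one from each), accepting exactly when both do.
With 11 states:
          a    b  
>  q0     q1   q0 
   q1     q2   q3 
   q2     q4   q5 
   q3     q5   q3 
   q4     q6   q7 
   q5     q7   q5 
 * q6     q8   q9 
   q7     q9   q7 
 * q8     q8  q10 
   q9    q10   q9 
   q10   q10  q10 
(> = start, * = accepting)

start=q0 accept=q6,q8 q0-a->q1 q0-b->q0 q1-a->q2 q1-b->q3 q2-a->q4 q2-b->q5 q3-a->q5 q3-b->q3 q4-a->q6 q4-b->q7 q5-a->q7 q5-b->q5 q6-a->q8 q6-b->q9 q7-a->q9 q7-b->q7 q8-a->q8 q8-b->q10 q9-a->q10 q9-b->q9 q10-a->q10 q10-b->q10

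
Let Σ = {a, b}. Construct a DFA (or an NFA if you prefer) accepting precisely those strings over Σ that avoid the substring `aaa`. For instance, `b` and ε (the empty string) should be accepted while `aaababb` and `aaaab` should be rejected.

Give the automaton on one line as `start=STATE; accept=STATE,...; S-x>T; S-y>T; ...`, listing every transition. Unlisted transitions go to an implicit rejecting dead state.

start=S0; accept=S0,S1,S2; S0-a>S1; S0-b>S0; S1-a>S2; S1-b>S0; S2-a>S3; S2-b>S0; S3-a>S3; S3-b>S3

Track partial matches of the forbidden pattern `aaa`. State S3 is a dead state reached once `aaa` has occurred; every other state accepts. S0 means no part of `aaa` is currently matched.
A 4-state machine:
        a   b  
>* S0   S1  S0 
 * S1   S2  S0 
 * S2   S3  S0 
   S3   S3  S3 
(> = start, * = accepting)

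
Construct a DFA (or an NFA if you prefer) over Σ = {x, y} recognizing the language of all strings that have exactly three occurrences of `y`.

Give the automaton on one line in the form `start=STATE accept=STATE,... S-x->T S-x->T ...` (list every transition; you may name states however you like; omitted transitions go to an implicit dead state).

start=q0 accept=q3 q0-x->q0 q0-y->q1 q1-x->q1 q1-y->q2 q2-x->q2 q2-y->q3 q3-x->q3 q3-y->q4 q4-x->q4 q4-y->q4

Count `y`s, saturating at 4: states q0 through q3 mean 0 through 3 `y`s seen; q4 means more than 3. Each `y` increments (capped at q4); other symbols loop. Accept from {q3}.
A 5-state machine:
        x   y  
>  q0   q0  q1 
   q1   q1  q2 
   q2   q2  q3 
 * q3   q3  q4 
   q4   q4  q4 
(> = start, * = accepting)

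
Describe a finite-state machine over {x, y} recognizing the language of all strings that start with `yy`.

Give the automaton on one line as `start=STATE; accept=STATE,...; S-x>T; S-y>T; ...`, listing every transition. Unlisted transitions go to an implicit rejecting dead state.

start=s0; accept=s2; s0-x>s3; s0-y>s1; s1-x>s3; s1-y>s2; s2-x>s2; s2-y>s2; s3-x>s3; s3-y>s3

Walk along `yy` while the input agrees: from s0 take `y` to s1, and so on. Any deviation drops to the rejecting sink s3. Once s2 is reached the prefix is confirmed and every continuation is accepted.
With 4 states:
        x   y  
>  s0   s3  s1 
   s1   s3  s2 
 * s2   s2  s2 
   s3   s3  s3 
(> = start, * = accepting)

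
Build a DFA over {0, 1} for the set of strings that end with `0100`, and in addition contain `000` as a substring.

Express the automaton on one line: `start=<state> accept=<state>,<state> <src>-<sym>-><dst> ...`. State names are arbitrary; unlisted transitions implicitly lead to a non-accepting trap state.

start=S0 accept=S10 S0-0->S1 S0-1->S0 S1-0->S2 S1-1->S3 S2-0->S4 S2-1->S3 S3-0->S5 S3-1->S0 S4-0->S4 S4-1->S6 S5-0->S7 S5-1->S3 S6-0->S8 S6-1->S9 S7-0->S4 S7-1->S3 S8-0->S10 S8-1->S6 S9-0->S4 S9-1->S9 S10-0->S4 S10-1->S6

Run two small machines in parallel and take their product. One (5 states) tracks how much of the suffix `0100` has currently been matched; the other (4 states) tracks whether and how much of `000` has been seen. Each combined state is a pair, one component from each; accept when both components accept.
An 11-state machine:
          0    1  
>  S0     S1   S0 
   S1     S2   S3 
   S2     S4   S3 
   S3     S5   S0 
   S4     S4   S6 
   S5     S7   S3 
   S6     S8   S9 
   S7     S4   S3 
   S8    S10   S6 
   S9     S4   S9 
 * S10    S4   S6 
(> = start, * = accepting)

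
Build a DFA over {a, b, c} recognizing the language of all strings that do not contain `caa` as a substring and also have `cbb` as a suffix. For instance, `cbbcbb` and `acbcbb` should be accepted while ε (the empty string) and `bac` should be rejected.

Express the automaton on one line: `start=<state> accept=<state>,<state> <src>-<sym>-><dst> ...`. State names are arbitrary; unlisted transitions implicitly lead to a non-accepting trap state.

Run two small machines in parallel and take their product. One (4 states) tracks partial matches of the forbidden pattern `caa`; the other (4 states) tracks how much of the suffix `cbb` has currently been matched. Each combined state is a pair, one component from each; accept when both components accept. After merging equivalent states the machine shrinks.
        a   b   c  
>  q0   q0  q0  q1 
   q1   q2  q3  q1 
   q2   q4  q0  q1 
   q3   q0  q5  q1 
   q4   q4  q4  q4 
 * q5   q0  q0  q1 
(> = start, * = accepting)

start=q0 accept=q5 q0-a->q0 q0-b->q0 q0-c->q1 q1-a->q2 q1-b->q3 q1-c->q1 q2-a->q4 q2-b->q0 q2-c->q1 q3-a->q0 q3-b->q5 q3-c->q1 q4-a->q4 q4-b->q4 q4-c->q4 q5-a->q0 q5-b->q0 q5-c->q1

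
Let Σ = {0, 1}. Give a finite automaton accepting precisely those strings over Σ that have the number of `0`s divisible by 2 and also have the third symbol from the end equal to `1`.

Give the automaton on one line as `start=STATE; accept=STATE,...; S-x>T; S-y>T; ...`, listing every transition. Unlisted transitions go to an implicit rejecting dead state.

Run two small machines in parallel and take their product. One (2 states) tracks the count of `0`s modulo 2; the other (15 states) tracks the last 3 symbols read. Each combined state is a pair, one component from each; accept when both components accept.
With 23 states:
          0    1  
>  q0     q1   q2 
   q1     q3   q4 
   q2     q5   q6 
   q3     q7   q8 
   q4     q9  q10 
   q5    q11  q12 
   q6    q13  q14 
   q7    q15  q16 
   q8    q17  q18 
   q9    q19  q20 
   q10   q21  q22 
 * q11    q7   q8 
   q12    q9  q10 
   q13   q11  q12 
 * q14   q13  q14 
   q15    q7   q8 
   q16    q9  q10 
   q17   q11  q12 
   q18   q13  q14 
   q19   q15  q16 
 * q20   q17  q18 
 * q21   q19  q20 
   q22   q21  q22 
(> = start, * = accepting)

start=q0; accept=q11,q14,q20,q21; q0-0>q1; q0-1>q2; q1-0>q3; q1-1>q4; q2-0>q5; q2-1>q6; q3-0>q7; q3-1>q8; q4-0>q9; q4-1>q10; q5-0>q11; q5-1>q12; q6-0>q13; q6-1>q14; q7-0>q15; q7-1>q16; q8-0>q17; q8-1>q18; q9-0>q19; q9-1>q20; q10-0>q21; q10-1>q22; q11-0>q7; q11-1>q8; q12-0>q9; q12-1>q10; q13-0>q11; q13-1>q12; q14-0>q13; q14-1>q14; q15-0>q7; q15-1>q8; q16-0>q9; q16-1>q10; q17-0>q11; q17-1>q12; q18-0>q13; q18-1>q14; q19-0>q15; q19-1>q16; q20-0>q17; q20-1>q18; q21-0>q19; q21-1>q20; q22-0>q21; q22-1>q22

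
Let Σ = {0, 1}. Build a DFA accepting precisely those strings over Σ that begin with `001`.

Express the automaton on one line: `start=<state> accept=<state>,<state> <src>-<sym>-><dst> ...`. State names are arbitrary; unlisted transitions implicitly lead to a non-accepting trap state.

Walk along `001` while the input agrees: from S0 take `0` to S1, and so on. Any deviation drops to the rejecting sink S4. Once S3 is reached the prefix is confirmed and every continuation is accepted.
A 5-state machine:
        0   1  
>  S0   S1  S4 
   S1   S2  S4 
   S2   S4  S3 
 * S3   S3  S3 
   S4   S4  S4 
(> = start, * = accepting)

start=S0 accept=S3 S0-0->S1 S0-1->S4 S1-0->S2 S1-1->S4 S2-0->S4 S2-1->S3 S3-0->S3 S3-1->S3 S4-0->S4 S4-1->S4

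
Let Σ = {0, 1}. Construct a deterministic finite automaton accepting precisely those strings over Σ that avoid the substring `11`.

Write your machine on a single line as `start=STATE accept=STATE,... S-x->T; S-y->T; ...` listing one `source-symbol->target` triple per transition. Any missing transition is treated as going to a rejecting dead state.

start=q0; accept=q0,q1; q0-0->q0; q0-1->q1; q1-0->q0; q1-1->q2; q2-0->q2; q2-1->q2

This is the complement of 'contains `11`'. Use the same substring-matching states — q0 through q2 holding how much of `11` has just been matched — but flip the accepting set: everything except the trap q2 accepts.
A 3-state machine:
        0   1  
>* q0   q0  q1 
 * q1   q0  q2 
   q2   q2  q2 
(> = start, * = accepting)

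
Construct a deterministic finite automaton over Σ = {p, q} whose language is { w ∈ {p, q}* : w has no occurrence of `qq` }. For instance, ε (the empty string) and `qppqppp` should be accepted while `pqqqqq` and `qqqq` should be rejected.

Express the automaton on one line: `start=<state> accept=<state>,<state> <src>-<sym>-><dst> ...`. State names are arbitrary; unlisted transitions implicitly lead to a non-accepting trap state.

This is the complement of 'contains `qq`'. Use the same substring-matching states — S0 through S2 holding how much of `qq` has just been matched — but flip the accepting set: everything except the trap S2 accepts.
A 3-state machine:
        p   q  
>* S0   S0  S1 
 * S1   S0  S2 
   S2   S2  S2 
(> = start, * = accepting)

start=S0 accept=S0,S1 S0-p->S0 S0-q->S1 S1-p->S0 S1-q->S2 S2-p->S2 S2-q->S2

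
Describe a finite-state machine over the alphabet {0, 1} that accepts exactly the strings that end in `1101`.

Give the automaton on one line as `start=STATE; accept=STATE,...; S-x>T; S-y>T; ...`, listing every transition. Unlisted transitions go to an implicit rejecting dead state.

start=A; accept=E; A-0>A; A-1>B; B-0>A; B-1>C; C-0>D; C-1>C; D-0>A; D-1>E; E-0>A; E-1>C

Remember how much of `1101` the current input suffix matches. State A means no match yet; B means the last symbol is `1`; C means the last 2 symbols are `11`; D means the last 3 symbols are `110`; E means the last 4 symbols are `1101`. Only E accepts. On a mismatch, fall back to the longest proper suffix that is still a prefix of `1101`.
5 states suffice.
       0  1 
>  A   A  B 
   B   A  C 
   C   D  C 
   D   A  E 
 * E   A  C 
(> = start, * = accepting)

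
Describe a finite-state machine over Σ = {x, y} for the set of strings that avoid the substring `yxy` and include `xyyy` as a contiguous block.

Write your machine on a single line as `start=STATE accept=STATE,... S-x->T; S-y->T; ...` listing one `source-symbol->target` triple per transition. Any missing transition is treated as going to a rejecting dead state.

Run two small machines in parallel and take their product. The first has 4 states tracking partial matches of the forbidden pattern `yxy`; the second has 5 states tracking whether and how much of `xyyy` has been seen. A product state is a pair (one from each), accepting exactly when both do. After merging equivalent states the machine shrinks.
A 10-state machine:
        x   y  
>  q0   q1  q2 
   q1   q1  q3 
   q2   q4  q2 
   q3   q4  q5 
   q4   q1  q6 
   q5   q4  q7 
   q6   q6  q6 
 * q7   q8  q7 
 * q8   q9  q6 
 * q9   q9  q7 
(> = start, * = accepting)

start=q0; accept=q7,q8,q9; q0-x->q1; q0-y->q2; q1-x->q1; q1-y->q3; q2-x->q4; q2-y->q2; q3-x->q4; q3-y->q5; q4-x->q1; q4-y->q6; q5-x->q4; q5-y->q7; q6-x->q6; q6-y->q6; q7-x->q8; q7-y->q7; q8-x->q9; q8-y->q6; q9-x->q9; q9-y->q7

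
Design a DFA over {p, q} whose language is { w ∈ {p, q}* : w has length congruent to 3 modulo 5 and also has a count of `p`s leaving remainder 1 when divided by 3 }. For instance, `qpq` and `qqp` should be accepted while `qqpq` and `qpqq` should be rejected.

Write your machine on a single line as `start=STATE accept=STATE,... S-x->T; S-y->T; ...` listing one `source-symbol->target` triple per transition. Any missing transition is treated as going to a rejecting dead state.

start=s0; accept=s8; s0-p->s1; s0-q->s2; s1-p->s3; s1-q->s4; s2-p->s4; s2-q->s5; s3-p->s6; s3-q->s7; s4-p->s7; s4-q->s8; s5-p->s8; s5-q->s6; s6-p->s9; s6-q->s10; s7-p->s10; s7-q->s11; s8-p->s11; s8-q->s9; s9-p->s12; s9-q->s13; s10-p->s13; s10-q->s0; s11-p->s0; s11-q->s12; s12-p->s2; s12-q->s14; s13-p->s14; s13-q->s1; s14-p->s5; s14-q->s3

Handle the two conditions separately and then intersect. One (5 states) tracks the input length modulo 5; the other (3 states) tracks the count of `p`s modulo 3. Each combined state is a pair, one component from each; accept when both components accept.
15 states suffice.
          p    q  
>  s0     s1   s2 
   s1     s3   s4 
   s2     s4   s5 
   s3     s6   s7 
   s4     s7   s8 
   s5     s8   s6 
   s6     s9  s10 
   s7    s10  s11 
 * s8    s11   s9 
   s9    s12  s13 
   s10   s13   s0 
   s11    s0  s12 
   s12    s2  s14 
   s13   s14   s1 
   s14    s5   s3 
(> = start, * = accepting)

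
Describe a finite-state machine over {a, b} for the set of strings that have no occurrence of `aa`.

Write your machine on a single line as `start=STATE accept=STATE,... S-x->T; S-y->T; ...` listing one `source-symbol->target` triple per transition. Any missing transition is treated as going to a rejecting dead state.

Track partial matches of the forbidden pattern `aa`. State S2 is a dead state reached once `aa` has occurred; every other state accepts. S0 means no part of `aa` is currently matched.
A 3-state machine:
        a   b  
>* S0   S1  S0 
 * S1   S2  S0 
   S2   S2  S2 
(> = start, * = accepting)

start=S0; accept=S0,S1; S0-a->S1; S0-b->S0; S1-a->S2; S1-b->S0; S2-a->S2; S2-b->S2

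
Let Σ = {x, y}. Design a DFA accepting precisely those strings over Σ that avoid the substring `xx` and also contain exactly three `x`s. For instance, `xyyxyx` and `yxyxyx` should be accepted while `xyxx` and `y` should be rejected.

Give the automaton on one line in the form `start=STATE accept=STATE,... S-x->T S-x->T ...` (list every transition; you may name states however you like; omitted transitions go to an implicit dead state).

start=A accept=I,J A-x->B A-y->A B-x->C B-y->D C-x->E C-y->C D-x->F D-y->D E-x->G E-y->E F-x->E F-y->H G-x->G G-y->G H-x->I H-y->H I-x->G I-y->J J-x->K J-y->J K-x->G K-y->L L-x->K L-y->L

Build one automaton per condition and run them in lockstep. The first has 3 states tracking partial matches of the forbidden pattern `xx`; the second has 5 states tracking the count of `x`s, saturating at 4. A product state is a pair (one from each), accepting exactly when both do.
12 states suffice.
       x  y 
>  A   B  A 
   B   C  D 
   C   E  C 
   D   F  D 
   E   G  E 
   F   E  H 
   G   G  G 
   H   I  H 
 * I   G  J 
 * J   K  J 
   K   G  L 
   L   K  L 
(> = start, * = accepting)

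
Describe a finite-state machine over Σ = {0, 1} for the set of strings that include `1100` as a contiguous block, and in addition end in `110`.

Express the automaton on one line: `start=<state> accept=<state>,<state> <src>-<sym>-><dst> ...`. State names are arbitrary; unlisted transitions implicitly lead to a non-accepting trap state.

Handle the two conditions separately and then intersect. One (5 states) tracks whether and how much of `1100` has been seen; the other (4 states) tracks how much of the suffix `110` has currently been matched. Each combined state is a pair, one component from each; accept when both components accept.
An 8-state machine:
        0   1  
>  S0   S0  S1 
   S1   S0  S2 
   S2   S3  S2 
   S3   S4  S1 
   S4   S4  S5 
   S5   S4  S6 
   S6   S7  S6 
 * S7   S4  S5 
(> = start, * = accepting)

start=S0 accept=S7 S0-0->S0 S0-1->S1 S1-0->S0 S1-1->S2 S2-0->S3 S2-1->S2 S3-0->S4 S3-1->S1 S4-0->S4 S4-1->S5 S5-0->S4 S5-1->S6 S6-0->S7 S6-1->S6 S7-0->S4 S7-1->S5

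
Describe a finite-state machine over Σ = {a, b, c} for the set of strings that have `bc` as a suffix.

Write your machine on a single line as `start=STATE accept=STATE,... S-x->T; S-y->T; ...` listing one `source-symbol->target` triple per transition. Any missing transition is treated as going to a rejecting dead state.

start=s0; accept=s2; s0-a->s0; s0-b->s1; s0-c->s0; s1-a->s0; s1-b->s1; s1-c->s2; s2-a->s0; s2-b->s1; s2-c->s0

Let each state record the length of the longest suffix of the input read so far that is also a prefix of `bc`. s1 means the last symbol is `b`; s2 means the last 2 symbols are `bc`. Accept only at s2, where the string currently ends in `bc`.
A 3-state machine:
        a   b   c  
>  s0   s0  s1  s0 
   s1   s0  s1  s2 
 * s2   s0  s1  s0 
(> = start, * = accepting)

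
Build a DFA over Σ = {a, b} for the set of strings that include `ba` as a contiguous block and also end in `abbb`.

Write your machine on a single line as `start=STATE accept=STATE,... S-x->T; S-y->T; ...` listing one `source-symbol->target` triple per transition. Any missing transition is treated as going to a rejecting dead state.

start=S0; accept=S5; S0-a->S0; S0-b->S1; S1-a->S2; S1-b->S1; S2-a->S2; S2-b->S3; S3-a->S2; S3-b->S4; S4-a->S2; S4-b->S5; S5-a->S2; S5-b->S1

Handle the two conditions separately and then intersect. One (3 states) tracks whether and how much of `ba` has been seen; the other (5 states) tracks how much of the suffix `abbb` has currently been matched. Each combined state is a pair, one component from each; accept when both components accept. Minimizing collapses redundant product states.
        a   b  
>  S0   S0  S1 
   S1   S2  S1 
   S2   S2  S3 
   S3   S2  S4 
   S4   S2  S5 
 * S5   S2  S1 
(> = start, * = accepting)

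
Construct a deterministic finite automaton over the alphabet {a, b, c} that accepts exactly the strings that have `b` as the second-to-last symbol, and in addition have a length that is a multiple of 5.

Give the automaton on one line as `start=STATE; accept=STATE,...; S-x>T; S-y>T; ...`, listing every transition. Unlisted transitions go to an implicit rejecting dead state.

Run two small machines in parallel and take their product. One (13 states) tracks the last 2 symbols read; the other (5 states) tracks the input length modulo 5. Each combined state is a pair, one component from each; accept when both components accept. Equivalent product states are then merged.
With 7 states:
        a   b   c  
>  S0   S1  S1  S1 
   S1   S2  S2  S2 
   S2   S3  S3  S3 
   S3   S4  S5  S4 
   S4   S0  S0  S0 
   S5   S6  S6  S6 
 * S6   S1  S1  S1 
(> = start, * = accepting)

start=S0; accept=S6; S0-a>S1; S0-b>S1; S0-c>S1; S1-a>S2; S1-b>S2; S1-c>S2; S2-a>S3; S2-b>S3; S2-c>S3; S3-a>S4; S3-b>S5; S3-c>S4; S4-a>S0; S4-b>S0; S4-c>S0; S5-a>S6; S5-b>S6; S5-c>S6; S6-a>S1; S6-b>S1; S6-c>S1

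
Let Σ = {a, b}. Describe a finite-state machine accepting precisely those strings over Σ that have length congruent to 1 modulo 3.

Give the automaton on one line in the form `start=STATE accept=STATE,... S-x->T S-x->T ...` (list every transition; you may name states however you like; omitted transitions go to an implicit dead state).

Count input length modulo 3: every symbol advances one step around the cycle q0 → q1 → q2 → q0. Accept at q1.
A 3-state machine:
        a   b  
>  q0   q1  q1 
 * q1   q2  q2 
   q2   q0  q0 
(> = start, * = accepting)

start=q0 accept=q1 q0-a->q1 q0-b->q1 q1-a->q2 q1-b->q2 q2-a->q0 q2-b->q0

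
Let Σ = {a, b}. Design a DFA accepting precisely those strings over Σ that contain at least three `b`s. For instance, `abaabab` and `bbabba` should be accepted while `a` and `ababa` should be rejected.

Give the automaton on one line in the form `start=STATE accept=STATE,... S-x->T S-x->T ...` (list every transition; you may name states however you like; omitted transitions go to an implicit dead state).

Only the number of `b`s matters, and only up to 4. Make a chain S0 → S1 → S2 → S3 → S4 advanced by each `b` (with S4 absorbing); every other symbol self-loops. The accepting set is {S3, S4}.
A 5-state machine:
        a   b  
>  S0   S0  S1 
   S1   S1  S2 
   S2   S2  S3 
 * S3   S3  S4 
 * S4   S4  S4 
(> = start, * = accepting)

start=S0 accept=S3,S4 S0-a->S0 S0-b->S1 S1-a->S1 S1-b->S2 S2-a->S2 S2-b->S3 S3-a->S3 S3-b->S4 S4-a->S4 S4-b->S4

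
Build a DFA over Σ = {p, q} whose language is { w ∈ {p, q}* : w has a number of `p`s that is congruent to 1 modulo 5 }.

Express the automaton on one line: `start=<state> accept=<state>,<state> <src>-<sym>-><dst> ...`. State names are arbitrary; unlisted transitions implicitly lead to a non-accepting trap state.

start=s0 accept=s1 s0-p->s1 s0-q->s0 s1-p->s2 s1-q->s1 s2-p->s3 s2-q->s2 s3-p->s4 s3-q->s3 s4-p->s0 s4-q->s4

The only thing that matters is how many `p`s have appeared, reduced mod 5. Use one state per residue: s0 for 0, …, s4 for 4. Reading `p` moves to the next residue; anything else stays put. s1 is accepting.
A 5-state machine:
        p   q  
>  s0   s1  s0 
 * s1   s2  s1 
   s2   s3  s2 
   s3   s4  s3 
   s4   s0  s4 
(> = start, * = accepting)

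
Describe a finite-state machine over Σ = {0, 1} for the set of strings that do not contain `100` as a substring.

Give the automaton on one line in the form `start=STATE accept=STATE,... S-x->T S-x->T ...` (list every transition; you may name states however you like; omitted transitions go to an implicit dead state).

Track partial matches of the forbidden pattern `100`. State q3 is a dead state reached once `100` has occurred; every other state accepts. q0 means no part of `100` is currently matched.
4 states suffice.
        0   1  
>* q0   q0  q1 
 * q1   q2  q1 
 * q2   q3  q1 
   q3   q3  q3 
(> = start, * = accepting)

start=q0 accept=q0,q1,q2 q0-0->q0 q0-1->q1 q1-0->q2 q1-1->q1 q2-0->q3 q2-1->q1 q3-0->q3 q3-1->q3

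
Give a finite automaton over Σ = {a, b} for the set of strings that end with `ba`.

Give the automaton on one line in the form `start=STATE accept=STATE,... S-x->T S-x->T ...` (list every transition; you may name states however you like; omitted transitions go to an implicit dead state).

start=q0 accept=q2 q0-a->q0 q0-b->q1 q1-a->q2 q1-b->q1 q2-a->q0 q2-b->q1

Remember how much of `ba` the current input suffix matches. State q0 means no match yet; q1 means the last symbol is `b`; q2 means the last 2 symbols are `ba`. Only q2 accepts. On a mismatch, fall back to the longest proper suffix that is still a prefix of `ba`.
A 3-state machine:
        a   b  
>  q0   q0  q1 
   q1   q2  q1 
 * q2   q0  q1 
(> = start, * = accepting)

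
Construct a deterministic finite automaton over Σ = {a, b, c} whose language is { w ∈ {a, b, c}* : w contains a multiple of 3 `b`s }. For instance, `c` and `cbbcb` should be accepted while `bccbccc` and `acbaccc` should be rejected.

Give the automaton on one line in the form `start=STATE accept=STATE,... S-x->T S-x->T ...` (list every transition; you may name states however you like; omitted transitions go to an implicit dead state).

The only thing that matters is how many `b`s have appeared, reduced mod 3. Use one state per residue: S0 for 0, …, S2 for 2. Reading `b` moves to the next residue; anything else stays put. S0 is accepting.
3 states suffice.
        a   b   c  
>* S0   S0  S1  S0 
   S1   S1  S2  S1 
   S2   S2  S0  S2 
(> = start, * = accepting)

start=S0 accept=S0 S0-a->S0 S0-b->S1 S0-c->S0 S1-a->S1 S1-b->S2 S1-c->S1 S2-a->S2 S2-b->S0 S2-c->S2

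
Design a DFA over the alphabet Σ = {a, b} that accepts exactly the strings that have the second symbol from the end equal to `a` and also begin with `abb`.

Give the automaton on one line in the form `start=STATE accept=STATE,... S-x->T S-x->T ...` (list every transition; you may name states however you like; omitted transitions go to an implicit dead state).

start=q0 accept=q10,q11 q0-a->q1 q0-b->q2 q1-a->q3 q1-b->q4 q2-a->q5 q2-b->q6 q3-a->q3 q3-b->q7 q4-a->q5 q4-b->q8 q5-a->q3 q5-b->q7 q6-a->q5 q6-b->q6 q7-a->q5 q7-b->q6 q8-a->q9 q8-b->q8 q9-a->q10 q9-b->q11 q10-a->q10 q10-b->q11 q11-a->q9 q11-b->q8

Build one automaton per condition and run them in lockstep. One (7 states) tracks the last 2 symbols read; the other (5 states) tracks whether the input so far still matches the prefix `abb`. Each combined state is a pair, one component from each; accept when both components accept.
A 12-state machine:
          a    b  
>  q0     q1   q2 
   q1     q3   q4 
   q2     q5   q6 
   q3     q3   q7 
   q4     q5   q8 
   q5     q3   q7 
   q6     q5   q6 
   q7     q5   q6 
   q8     q9   q8 
   q9    q10  q11 
 * q10   q10  q11 
 * q11    q9   q8 
(> = start, * = accepting)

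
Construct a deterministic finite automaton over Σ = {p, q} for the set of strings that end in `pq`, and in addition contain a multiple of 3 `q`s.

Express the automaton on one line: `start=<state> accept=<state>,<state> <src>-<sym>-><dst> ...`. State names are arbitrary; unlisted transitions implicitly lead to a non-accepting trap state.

start=S0 accept=S8 S0-p->S1 S0-q->S2 S1-p->S1 S1-q->S3 S2-p->S4 S2-q->S5 S3-p->S4 S3-q->S5 S4-p->S4 S4-q->S6 S5-p->S7 S5-q->S0 S6-p->S7 S6-q->S0 S7-p->S7 S7-q->S8 S8-p->S1 S8-q->S2

Run two small machines in parallel and take their product. One (3 states) tracks how much of the suffix `pq` has currently been matched; the other (3 states) tracks the count of `q`s modulo 3. Each combined state is a pair, one component from each; accept when both components accept.
        p   q  
>  S0   S1  S2 
   S1   S1  S3 
   S2   S4  S5 
   S3   S4  S5 
   S4   S4  S6 
   S5   S7  S0 
   S6   S7  S0 
   S7   S7  S8 
 * S8   S1  S2 
(> = start, * = accepting)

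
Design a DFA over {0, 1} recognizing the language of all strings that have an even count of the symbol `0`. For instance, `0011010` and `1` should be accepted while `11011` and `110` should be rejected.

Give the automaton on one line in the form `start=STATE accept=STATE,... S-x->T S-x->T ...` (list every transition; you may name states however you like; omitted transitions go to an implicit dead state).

Keep the running count of `0`s modulo 2: each `0` advances along the cycle q0 → q1 → q0 while other symbols loop. Accept at q0.
A 2-state machine:
        0   1  
>* q0   q1  q0 
   q1   q0  q1 
(> = start, * = accepting)

start=q0 accept=q0 q0-0->q1 q0-1->q0 q1-0->q0 q1-1->q1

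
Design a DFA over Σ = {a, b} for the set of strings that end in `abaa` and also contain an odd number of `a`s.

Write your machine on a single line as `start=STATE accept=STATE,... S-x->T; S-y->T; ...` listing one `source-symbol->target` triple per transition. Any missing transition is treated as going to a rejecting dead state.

start=q0; accept=q5; q0-a->q1; q0-b->q0; q1-a->q0; q1-b->q2; q2-a->q3; q2-b->q4; q3-a->q5; q3-b->q0; q4-a->q0; q4-b->q4; q5-a->q0; q5-b->q2

Handle the two conditions separately and then intersect. One (5 states) tracks how much of the suffix `abaa` has currently been matched; the other (2 states) tracks the count of `a`s modulo 2. Each combined state is a pair, one component from each; accept when both components accept. Equivalent product states are then merged.
A 6-state machine:
        a   b  
>  q0   q1  q0 
   q1   q0  q2 
   q2   q3  q4 
   q3   q5  q0 
   q4   q0  q4 
 * q5   q0  q2 
(> = start, * = accepting)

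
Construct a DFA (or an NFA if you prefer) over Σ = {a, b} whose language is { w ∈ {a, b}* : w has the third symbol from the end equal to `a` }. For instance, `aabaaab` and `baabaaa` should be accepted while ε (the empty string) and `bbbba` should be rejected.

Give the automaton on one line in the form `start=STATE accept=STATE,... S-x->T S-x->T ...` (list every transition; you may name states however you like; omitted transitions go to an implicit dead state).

Because acceptance depends on a position counted from the end, the machine has to buffer the most recent 3 symbols. Make each state the string of the last up-to-3 symbols read; on input `x` shift the window left and append `x`. Accept when the buffered window has length 3 and begins with `a`.
With 15 states:
          a    b  
>  S0     S1   S2 
   S1     S3   S4 
   S2     S5   S6 
   S3     S7   S8 
   S4     S9  S10 
   S5    S11  S12 
   S6    S13  S14 
 * S7     S7   S8 
 * S8     S9  S10 
 * S9    S11  S12 
 * S10   S13  S14 
   S11    S7   S8 
   S12    S9  S10 
   S13   S11  S12 
   S14   S13  S14 
(> = start, * = accepting)

start=S0 accept=S7,S8,S9,S10 S0-a->S1 S0-b->S2 S1-a->S3 S1-b->S4 S2-a->S5 S2-b->S6 S3-a->S7 S3-b->S8 S4-a->S9 S4-b->S10 S5-a->S11 S5-b->S12 S6-a->S13 S6-b->S14 S7-a->S7 S7-b->S8 S8-a->S9 S8-b->S10 S9-a->S11 S9-b->S12 S10-a->S13 S10-b->S14 S11-a->S7 S11-b->S8 S12-a->S9 S12-b->S10 S13-a->S11 S13-b->S12 S14-a->S13 S14-b->S14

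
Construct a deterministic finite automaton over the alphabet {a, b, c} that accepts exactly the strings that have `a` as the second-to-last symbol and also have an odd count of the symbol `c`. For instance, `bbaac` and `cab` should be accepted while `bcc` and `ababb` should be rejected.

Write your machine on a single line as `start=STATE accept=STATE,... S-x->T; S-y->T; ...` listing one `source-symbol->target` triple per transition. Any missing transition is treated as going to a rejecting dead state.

start=q0; accept=q6,q13,q14; q0-a->q1; q0-b->q2; q0-c->q3; q1-a->q4; q1-b->q5; q1-c->q6; q2-a->q7; q2-b->q8; q2-c->q9; q3-a->q10; q3-b->q11; q3-c->q12; q4-a->q4; q4-b->q5; q4-c->q6; q5-a->q7; q5-b->q8; q5-c->q9; q6-a->q10; q6-b->q11; q6-c->q12; q7-a->q4; q7-b->q5; q7-c->q6; q8-a->q7; q8-b->q8; q8-c->q9; q9-a->q10; q9-b->q11; q9-c->q12; q10-a->q13; q10-b->q14; q10-c->q15; q11-a->q16; q11-b->q17; q11-c->q18; q12-a->q19; q12-b->q20; q12-c->q21; q13-a->q13; q13-b->q14; q13-c->q15; q14-a->q16; q14-b->q17; q14-c->q18; q15-a->q19; q15-b->q20; q15-c->q21; q16-a->q13; q16-b->q14; q16-c->q15; q17-a->q16; q17-b->q17; q17-c->q18; q18-a->q19; q18-b->q20; q18-c->q21; q19-a->q4; q19-b->q5; q19-c->q6; q20-a->q7; q20-b->q8; q20-c->q9; q21-a->q10; q21-b->q11; q21-c->q12

Handle the two conditions separately and then intersect. One (13 states) tracks the last 2 symbols read; the other (2 states) tracks the count of `c`s modulo 2. Each combined state is a pair, one component from each; accept when both components accept.
          a    b    c  
>  q0     q1   q2   q3 
   q1     q4   q5   q6 
   q2     q7   q8   q9 
   q3    q10  q11  q12 
   q4     q4   q5   q6 
   q5     q7   q8   q9 
 * q6    q10  q11  q12 
   q7     q4   q5   q6 
   q8     q7   q8   q9 
   q9    q10  q11  q12 
   q10   q13  q14  q15 
   q11   q16  q17  q18 
   q12   q19  q20  q21 
 * q13   q13  q14  q15 
 * q14   q16  q17  q18 
   q15   q19  q20  q21 
   q16   q13  q14  q15 
   q17   q16  q17  q18 
   q18   q19  q20  q21 
   q19    q4   q5   q6 
   q20    q7   q8   q9 
   q21   q10  q11  q12 
(> = start, * = accepting)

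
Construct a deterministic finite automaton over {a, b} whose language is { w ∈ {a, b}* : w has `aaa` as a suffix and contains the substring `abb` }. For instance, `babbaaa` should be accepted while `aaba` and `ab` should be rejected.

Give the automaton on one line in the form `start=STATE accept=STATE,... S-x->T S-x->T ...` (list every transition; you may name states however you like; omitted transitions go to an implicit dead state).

start=q0 accept=q6 q0-a->q1 q0-b->q0 q1-a->q1 q1-b->q2 q2-a->q1 q2-b->q3 q3-a->q4 q3-b->q3 q4-a->q5 q4-b->q3 q5-a->q6 q5-b->q3 q6-a->q6 q6-b->q3

Build one automaton per condition and run them in lockstep. The first has 4 states tracking how much of the suffix `aaa` has currently been matched; the second has 4 states tracking whether and how much of `abb` has been seen. A product state is a pair (one from each), accepting exactly when both do. Equivalent product states are then merged.
With 7 states:
        a   b  
>  q0   q1  q0 
   q1   q1  q2 
   q2   q1  q3 
   q3   q4  q3 
   q4   q5  q3 
   q5   q6  q3 
 * q6   q6  q3 
(> = start, * = accepting)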